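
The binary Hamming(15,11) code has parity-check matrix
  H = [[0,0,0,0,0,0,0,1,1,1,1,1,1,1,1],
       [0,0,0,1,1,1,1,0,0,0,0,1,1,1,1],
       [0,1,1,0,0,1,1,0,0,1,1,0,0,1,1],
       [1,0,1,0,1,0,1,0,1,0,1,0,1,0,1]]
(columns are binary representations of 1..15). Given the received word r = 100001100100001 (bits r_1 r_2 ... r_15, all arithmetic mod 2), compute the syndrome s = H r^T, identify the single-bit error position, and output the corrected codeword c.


s = (0, 1, 0, 1)^T, error position = 5, corrected codeword c = 100011100100001

Compute s = H r^T mod 2 one row at a time:
  s_1 = 0 + 0 + 1 + 0 + 0 + 0 + 0 + 1 = 2 ≡ 0 (mod 2).
  s_2 = 0 + 0 + 1 + 1 + 0 + 0 + 0 + 1 = 3 ≡ 1 (mod 2).
  s_3 = 0 + 0 + 1 + 1 + 1 + 0 + 0 + 1 = 4 ≡ 0 (mod 2).
  s_4 = 1 + 0 + 0 + 1 + 0 + 0 + 0 + 1 = 3 ≡ 1 (mod 2).
s = (0, 1, 0, 1)^T — this equals column 5 of H (binary 0101), so error is at position 5.
Correct: flip bit 5 of r = 100001100100001 to get c = 100011100100001.


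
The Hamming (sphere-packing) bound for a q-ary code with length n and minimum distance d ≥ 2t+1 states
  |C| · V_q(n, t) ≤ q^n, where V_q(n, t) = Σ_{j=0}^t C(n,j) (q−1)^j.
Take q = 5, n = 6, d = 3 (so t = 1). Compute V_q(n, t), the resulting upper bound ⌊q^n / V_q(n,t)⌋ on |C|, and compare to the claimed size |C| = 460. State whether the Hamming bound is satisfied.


V_q(n, t) = 25, q^n = 15625, Hamming bound = 625, |C| = 460 ≤ bound (satisfied).

Step 1: Compute V_q(n, t) = Σ_{j=0}^1 C(n, j) (q−1)^j.
  j = 0: C(6,0)·(4)^0 = 1·1 = 1.
  j = 1: C(6,1)·(4)^1 = 6·4 = 24.
  V_q(n, t) = 1 + 24 = 25.
Step 2: q^n = 5^6 = 15625.
Step 3: Hamming bound ⌊q^n / V_q(n,t)⌋ = ⌊15625/25⌋ = 625.
Step 4: Compare |C| = 460 to 625: satisfied.
The claimed |C| lies below the Hamming bound.


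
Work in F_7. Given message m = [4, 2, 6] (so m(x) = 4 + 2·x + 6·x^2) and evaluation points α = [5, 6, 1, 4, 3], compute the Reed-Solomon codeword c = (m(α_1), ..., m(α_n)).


c = [3, 1, 5, 3, 1]

Message polynomial: m(x) = 4 + 2·x + 6·x^2 (mod 7).
For each evaluation point α_i, compute m(α_i) mod 7:
  α_1 = 5: Horner steps 6 → 4 → 3, so m(5) = 3.
  α_2 = 6: Horner steps 6 → 3 → 1, so m(6) = 1.
  α_3 = 1: Horner steps 6 → 1 → 5, so m(1) = 5.
  α_4 = 4: Horner steps 6 → 5 → 3, so m(4) = 3.
  α_5 = 3: Horner steps 6 → 6 → 1, so m(3) = 1.
Codeword c = [3, 1, 5, 3, 1] ∈ F_7^5.


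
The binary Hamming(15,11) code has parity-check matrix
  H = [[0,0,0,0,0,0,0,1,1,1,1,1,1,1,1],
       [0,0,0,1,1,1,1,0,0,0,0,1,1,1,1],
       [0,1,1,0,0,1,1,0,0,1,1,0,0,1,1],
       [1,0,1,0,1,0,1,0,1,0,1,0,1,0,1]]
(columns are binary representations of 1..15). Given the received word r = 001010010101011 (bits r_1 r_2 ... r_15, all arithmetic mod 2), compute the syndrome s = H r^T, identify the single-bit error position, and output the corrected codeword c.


s = (1, 0, 0, 1)^T, error position = 9, corrected codeword c = 001010011101011

Compute s = H r^T mod 2 one row at a time:
  s_1 = 1 + 0 + 1 + 0 + 1 + 0 + 1 + 1 = 5 ≡ 1 (mod 2).
  s_2 = 0 + 1 + 0 + 0 + 1 + 0 + 1 + 1 = 4 ≡ 0 (mod 2).
  s_3 = 0 + 1 + 0 + 0 + 1 + 0 + 1 + 1 = 4 ≡ 0 (mod 2).
  s_4 = 0 + 1 + 1 + 0 + 0 + 0 + 0 + 1 = 3 ≡ 1 (mod 2).
s = (1, 0, 0, 1)^T — this equals column 9 of H (binary 1001), so error is at position 9.
Correct: flip bit 9 of r = 001010010101011 to get c = 001010011101011.


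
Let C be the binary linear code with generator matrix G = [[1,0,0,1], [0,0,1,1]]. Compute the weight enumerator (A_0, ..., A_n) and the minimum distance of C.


Weight distribution: A_0 = 1, A_2 = 3. Minimum distance d = 2.

Enumerate all 2^2 = 4 messages m ∈ F_2^2.
For each, compute codeword c = mG in F_2^4, then tally its weight.
  m = 00 → c = 0000, weight = 0.
  m = 10 → c = 1001, weight = 2.
  m = 01 → c = 0011, weight = 2.
  m = 11 → c = 1010, weight = 2.
Tally weights:
  weight 0: 1 codewords.
  weight 2: 3 codewords.
Minimum distance d = smallest w > 0 with A_w > 0 = 2.
Sanity: Σ A_w = 4 = 2^2 = 4 ✓.


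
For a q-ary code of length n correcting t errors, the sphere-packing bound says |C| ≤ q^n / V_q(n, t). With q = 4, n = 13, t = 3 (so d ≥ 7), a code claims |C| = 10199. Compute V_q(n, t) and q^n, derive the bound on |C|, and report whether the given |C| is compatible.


V_q(n, t) = 8464, q^n = 67108864, Hamming bound = 7928, |C| = 10199 > bound (violated).

Step 1: Compute V_q(n, t) = Σ_{j=0}^3 C(n, j) (q−1)^j.
  j = 0: C(13,0)·(3)^0 = 1·1 = 1.
  j = 1: C(13,1)·(3)^1 = 13·3 = 39.
  j = 2: C(13,2)·(3)^2 = 78·9 = 702.
  j = 3: C(13,3)·(3)^3 = 286·27 = 7722.
  V_q(n, t) = 1 + 39 + 702 + 7722 = 8464.
Step 2: q^n = 4^13 = 67108864.
Step 3: Hamming bound ⌊q^n / V_q(n,t)⌋ = ⌊67108864/8464⌋ = 7928.
Step 4: Compare |C| = 10199 to 7928: violated.
The claimed |C| lies above the Hamming bound, so no 4-ary code of length 13 with d ≥ 7 can have 10199 codewords.


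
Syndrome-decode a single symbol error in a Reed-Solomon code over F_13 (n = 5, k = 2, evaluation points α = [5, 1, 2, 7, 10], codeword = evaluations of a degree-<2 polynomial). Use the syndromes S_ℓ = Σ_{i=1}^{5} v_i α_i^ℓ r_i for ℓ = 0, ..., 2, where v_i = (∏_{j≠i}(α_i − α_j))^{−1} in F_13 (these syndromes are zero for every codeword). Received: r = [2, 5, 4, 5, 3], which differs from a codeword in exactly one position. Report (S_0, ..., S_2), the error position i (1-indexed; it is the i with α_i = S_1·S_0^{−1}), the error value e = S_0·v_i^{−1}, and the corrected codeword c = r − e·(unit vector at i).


S = (6, 6, 6), error at position 2, error magnitude e = 9, c = [2, 9, 4, 5, 3].

Step 1: column multipliers v_i = (∏_{j≠i}(α_i − α_j))^{−1} mod 13.
  i = 1 (α = 5): (5−1)(5−2)(5−7)(5−10) = 4·3·(−2)·(−5) = 120 ≡ 3, so v_1 = 3^{−1} = 9 (mod 13).
  i = 2 (α = 1): (1−5)(1−2)(1−7)(1−10) = (−4)·(−1)·(−6)·(−9) = 216 ≡ 8, so v_2 = 8^{−1} = 5 (mod 13).
  i = 3 (α = 2): (2−5)(2−1)(2−7)(2−10) = (−3)·1·(−5)·(−8) = −120 ≡ 10, so v_3 = 10^{−1} = 4 (mod 13).
  i = 4 (α = 7): (7−5)(7−1)(7−2)(7−10) = 2·6·5·(−3) = −180 ≡ 2, so v_4 = 2^{−1} = 7 (mod 13).
  i = 5 (α = 10): (10−5)(10−1)(10−2)(10−7) = 5·9·8·3 = 1080 ≡ 1, so v_5 = 1^{−1} = 1 (mod 13).
  v = [9, 5, 4, 7, 1].
Step 2: syndromes of r = [2, 5, 4, 5, 3] (all sums mod 13).
  S_0 = Σ v_i r_i = 9·2 + 5·5 + 4·4 + 7·5 + 1·3 = 97 ≡ 6.
  S_1 = Σ v_i α_i r_i = 9·5·2 + 5·1·5 + 4·2·4 + 7·7·5 + 1·10·3 = 422 ≡ 6.
  α_i^2 mod 13 = [12, 1, 4, 10, 9].
  S_2 = Σ v_i α_i^2 r_i = 9·12·2 + 5·1·5 + 4·4·4 + 7·10·5 + 1·9·3 = 682 ≡ 6.
  S = (6, 6, 6) ≠ 0, so r is not a codeword (an error is present).
Step 3: locate the error. For a single error e at position i, S_ℓ = v_i·e·α_i^ℓ, so α_err = S_1/S_0.
  S_0^{−1} = 6^{−1} = 11 (mod 13), so α_err = 6·11 = 66 ≡ 1 = α_2. Error position i = 2.
  Consistency check: S_2/S_1 = 6·11 = 66 ≡ 1 = α_err ✓ (single-error assumption holds).
Step 4: error magnitude e = S_0/v_2 = S_0·∏_{j≠2}(α_2 − α_j) = 6·8 = 48 ≡ 9 (mod 13).
Step 5: correct position 2: c_2 = r_2 − e = 5 − 9 ≡ 9 (mod 13). Hence c = [2, 9, 4, 5, 3].
  Check: interpolating c through the α_i gives m(x) = 1 + 8·x (degree < 2) with m(α_i) = c_i for every i, so c is indeed a codeword.


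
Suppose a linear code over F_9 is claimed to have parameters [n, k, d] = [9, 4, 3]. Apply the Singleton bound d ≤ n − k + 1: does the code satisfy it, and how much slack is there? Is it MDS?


Singleton RHS = n − k + 1 = 6, slack = 3, bound satisfied, not MDS.

Singleton bound: d ≤ n − k + 1.
Here n = 9, k = 4, so n − k + 1 = 6.
Given d = 3, check d ≤ 6: YES.
Slack = (n − k + 1) − d = 3.
The code is NOT MDS (slack = 3 > 0).
Description: the claimed parameters are [9, 4, 3]_9; such a code would be non-MDS.


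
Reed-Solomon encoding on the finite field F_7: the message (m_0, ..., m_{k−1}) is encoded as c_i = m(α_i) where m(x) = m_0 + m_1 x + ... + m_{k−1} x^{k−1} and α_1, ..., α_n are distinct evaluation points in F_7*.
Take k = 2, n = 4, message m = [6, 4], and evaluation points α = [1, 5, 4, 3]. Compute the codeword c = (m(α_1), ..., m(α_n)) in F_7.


c = [3, 5, 1, 4]

Message polynomial: m(x) = 6 + 4·x (mod 7).
For each evaluation point α_i, compute m(α_i) mod 7:
  α_1 = 1: Horner steps 4 → 3, so m(1) = 3.
  α_2 = 5: Horner steps 4 → 5, so m(5) = 5.
  α_3 = 4: Horner steps 4 → 1, so m(4) = 1.
  α_4 = 3: Horner steps 4 → 4, so m(3) = 4.
Codeword c = [3, 5, 1, 4] ∈ F_7^4.


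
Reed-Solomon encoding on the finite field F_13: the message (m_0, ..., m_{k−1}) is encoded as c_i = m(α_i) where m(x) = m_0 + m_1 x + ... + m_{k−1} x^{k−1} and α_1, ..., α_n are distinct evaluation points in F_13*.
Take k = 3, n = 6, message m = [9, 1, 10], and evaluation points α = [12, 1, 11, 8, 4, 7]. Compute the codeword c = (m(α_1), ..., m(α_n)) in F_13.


c = [5, 7, 8, 7, 4, 12]

Message polynomial: m(x) = 9 + 1·x + 10·x^2 (mod 13).
For each evaluation point α_i, compute m(α_i) mod 13:
  α_1 = 12: Horner steps 10 → 4 → 5, so m(12) = 5.
  α_2 = 1: Horner steps 10 → 11 → 7, so m(1) = 7.
  α_3 = 11: Horner steps 10 → 7 → 8, so m(11) = 8.
  α_4 = 8: Horner steps 10 → 3 → 7, so m(8) = 7.
  α_5 = 4: Horner steps 10 → 2 → 4, so m(4) = 4.
  α_6 = 7: Horner steps 10 → 6 → 12, so m(7) = 12.
Codeword c = [5, 7, 8, 7, 4, 12] ∈ F_13^6.


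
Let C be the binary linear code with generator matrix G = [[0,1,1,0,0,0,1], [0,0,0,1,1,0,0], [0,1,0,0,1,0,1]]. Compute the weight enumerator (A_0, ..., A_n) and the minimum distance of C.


Weight distribution: A_0 = 1, A_2 = 3, A_3 = 3, A_5 = 1. Minimum distance d = 2.

Enumerate all 2^3 = 8 messages m ∈ F_2^3.
For each, compute codeword c = mG in F_2^7, then tally its weight.
  m = 000 → c = 0000000, weight = 0.
  m = 100 → c = 0110001, weight = 3.
  m = 010 → c = 0001100, weight = 2.
  m = 110 → c = 0111101, weight = 5.
  m = 001 → c = 0100101, weight = 3.
  m = 101 → c = 0010100, weight = 2.
  m = 011 → c = 0101001, weight = 3.
  m = 111 → c = 0011000, weight = 2.
Tally weights:
  weight 0: 1 codewords.
  weight 2: 3 codewords.
  weight 3: 3 codewords.
  weight 5: 1 codewords.
Minimum distance d = smallest w > 0 with A_w > 0 = 2.
Sanity: Σ A_w = 8 = 2^3 = 8 ✓.


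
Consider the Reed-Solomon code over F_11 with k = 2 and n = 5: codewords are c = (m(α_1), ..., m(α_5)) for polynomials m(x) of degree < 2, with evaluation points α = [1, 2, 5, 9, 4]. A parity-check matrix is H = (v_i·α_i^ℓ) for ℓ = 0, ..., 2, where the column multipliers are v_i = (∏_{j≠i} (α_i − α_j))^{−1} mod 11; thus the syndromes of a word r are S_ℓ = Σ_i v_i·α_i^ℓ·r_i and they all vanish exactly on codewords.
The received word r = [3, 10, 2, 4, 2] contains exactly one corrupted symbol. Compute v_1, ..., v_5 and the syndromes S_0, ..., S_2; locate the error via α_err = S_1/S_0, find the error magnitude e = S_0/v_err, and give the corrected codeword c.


S = (10, 6, 8), error at position 3, error magnitude e = 4, c = [3, 10, 9, 4, 2].

Step 1: column multipliers v_i = (∏_{j≠i}(α_i − α_j))^{−1} mod 11.
  i = 1 (α = 1): (1−2)(1−5)(1−9)(1−4) = (−1)·(−4)·(−8)·(−3) = 96 ≡ 8, so v_1 = 8^{−1} = 7 (mod 11).
  i = 2 (α = 2): (2−1)(2−5)(2−9)(2−4) = 1·(−3)·(−7)·(−2) = −42 ≡ 2, so v_2 = 2^{−1} = 6 (mod 11).
  i = 3 (α = 5): (5−1)(5−2)(5−9)(5−4) = 4·3·(−4)·1 = −48 ≡ 7, so v_3 = 7^{−1} = 8 (mod 11).
  i = 4 (α = 9): (9−1)(9−2)(9−5)(9−4) = 8·7·4·5 = 1120 ≡ 9, so v_4 = 9^{−1} = 5 (mod 11).
  i = 5 (α = 4): (4−1)(4−2)(4−5)(4−9) = 3·2·(−1)·(−5) = 30 ≡ 8, so v_5 = 8^{−1} = 7 (mod 11).
  v = [7, 6, 8, 5, 7].
Step 2: syndromes of r = [3, 10, 2, 4, 2] (all sums mod 11).
  S_0 = Σ v_i r_i = 7·3 + 6·10 + 8·2 + 5·4 + 7·2 = 131 ≡ 10.
  S_1 = Σ v_i α_i r_i = 7·1·3 + 6·2·10 + 8·5·2 + 5·9·4 + 7·4·2 = 457 ≡ 6.
  α_i^2 mod 11 = [1, 4, 3, 4, 5].
  S_2 = Σ v_i α_i^2 r_i = 7·1·3 + 6·4·10 + 8·3·2 + 5·4·4 + 7·5·2 = 459 ≡ 8.
  S = (10, 6, 8) ≠ 0, so r is not a codeword (an error is present).
Step 3: locate the error. For a single error e at position i, S_ℓ = v_i·e·α_i^ℓ, so α_err = S_1/S_0.
  S_0^{−1} = 10^{−1} = 10 (mod 11), so α_err = 6·10 = 60 ≡ 5 = α_3. Error position i = 3.
  Consistency check: S_2/S_1 = 8·2 = 16 ≡ 5 = α_err ✓ (single-error assumption holds).
Step 4: error magnitude e = S_0/v_3 = S_0·∏_{j≠3}(α_3 − α_j) = 10·7 = 70 ≡ 4 (mod 11).
Step 5: correct position 3: c_3 = r_3 − e = 2 − 4 ≡ 9 (mod 11). Hence c = [3, 10, 9, 4, 2].
  Check: interpolating c through the α_i gives m(x) = 7 + 7·x (degree < 2) with m(α_i) = c_i for every i, so c is indeed a codeword.


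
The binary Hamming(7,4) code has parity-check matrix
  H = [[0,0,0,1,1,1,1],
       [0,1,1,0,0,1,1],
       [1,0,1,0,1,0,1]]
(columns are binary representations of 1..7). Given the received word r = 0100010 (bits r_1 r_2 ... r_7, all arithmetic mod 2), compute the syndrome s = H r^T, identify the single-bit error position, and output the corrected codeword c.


s = (1, 0, 0)^T, error position = 4, corrected codeword c = 0101010

Compute s = H r^T mod 2 one row at a time:
  s_1 = 0 + 0 + 1 + 0 = 1 ≡ 1 (mod 2).
  s_2 = 1 + 0 + 1 + 0 = 2 ≡ 0 (mod 2).
  s_3 = 0 + 0 + 0 + 0 = 0 ≡ 0 (mod 2).
s = (1, 0, 0)^T — this equals column 4 of H (binary 100), so error is at position 4.
Correct: flip bit 4 of r = 0100010 to get c = 0101010.


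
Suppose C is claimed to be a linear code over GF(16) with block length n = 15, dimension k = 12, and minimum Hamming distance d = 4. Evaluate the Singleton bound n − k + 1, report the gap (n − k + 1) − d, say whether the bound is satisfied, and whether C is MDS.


Singleton RHS = n − k + 1 = 4, slack = 0, bound satisfied, MDS.

Singleton bound: d ≤ n − k + 1.
Here n = 15, k = 12, so n − k + 1 = 4.
Given d = 4, check d ≤ 4: YES.
Slack = (n − k + 1) − d = 0.
The code is MDS (slack = 0).
Description: the claimed parameters are [15, 12, 4]_16; such a code would be MDS (meets Singleton bound).


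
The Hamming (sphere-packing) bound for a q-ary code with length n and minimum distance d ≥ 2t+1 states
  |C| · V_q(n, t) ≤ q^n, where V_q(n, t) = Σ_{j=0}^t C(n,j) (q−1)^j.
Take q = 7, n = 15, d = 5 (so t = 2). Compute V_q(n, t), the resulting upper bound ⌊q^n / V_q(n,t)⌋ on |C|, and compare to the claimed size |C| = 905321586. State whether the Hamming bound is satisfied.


V_q(n, t) = 3871, q^n = 4747561509943, Hamming bound = 1226443169, |C| = 905321586 ≤ bound (satisfied).

Step 1: Compute V_q(n, t) = Σ_{j=0}^2 C(n, j) (q−1)^j.
  j = 0: C(15,0)·(6)^0 = 1·1 = 1.
  j = 1: C(15,1)·(6)^1 = 15·6 = 90.
  j = 2: C(15,2)·(6)^2 = 105·36 = 3780.
  V_q(n, t) = 1 + 90 + 3780 = 3871.
Step 2: q^n = 7^15 = 4747561509943.
Step 3: Hamming bound ⌊q^n / V_q(n,t)⌋ = ⌊4747561509943/3871⌋ = 1226443169.
Step 4: Compare |C| = 905321586 to 1226443169: satisfied.
The claimed |C| lies below the Hamming bound.


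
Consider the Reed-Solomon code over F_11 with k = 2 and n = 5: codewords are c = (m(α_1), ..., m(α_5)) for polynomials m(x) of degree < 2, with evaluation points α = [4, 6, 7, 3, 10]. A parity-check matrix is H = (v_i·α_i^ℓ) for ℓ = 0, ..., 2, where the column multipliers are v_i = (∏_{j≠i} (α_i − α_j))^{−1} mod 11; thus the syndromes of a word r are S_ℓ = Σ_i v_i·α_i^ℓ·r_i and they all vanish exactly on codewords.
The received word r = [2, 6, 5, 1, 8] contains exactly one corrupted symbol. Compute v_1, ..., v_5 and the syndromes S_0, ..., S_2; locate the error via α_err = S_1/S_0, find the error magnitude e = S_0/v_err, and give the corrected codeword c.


S = (1, 6, 3), error at position 2, error magnitude e = 2, c = [2, 4, 5, 1, 8].

Step 1: column multipliers v_i = (∏_{j≠i}(α_i − α_j))^{−1} mod 11.
  i = 1 (α = 4): (4−6)(4−7)(4−3)(4−10) = (−2)·(−3)·1·(−6) = −36 ≡ 8, so v_1 = 8^{−1} = 7 (mod 11).
  i = 2 (α = 6): (6−4)(6−7)(6−3)(6−10) = 2·(−1)·3·(−4) = 24 ≡ 2, so v_2 = 2^{−1} = 6 (mod 11).
  i = 3 (α = 7): (7−4)(7−6)(7−3)(7−10) = 3·1·4·(−3) = −36 ≡ 8, so v_3 = 8^{−1} = 7 (mod 11).
  i = 4 (α = 3): (3−4)(3−6)(3−7)(3−10) = (−1)·(−3)·(−4)·(−7) = 84 ≡ 7, so v_4 = 7^{−1} = 8 (mod 11).
  i = 5 (α = 10): (10−4)(10−6)(10−7)(10−3) = 6·4·3·7 = 504 ≡ 9, so v_5 = 9^{−1} = 5 (mod 11).
  v = [7, 6, 7, 8, 5].
Step 2: syndromes of r = [2, 6, 5, 1, 8] (all sums mod 11).
  S_0 = Σ v_i r_i = 7·2 + 6·6 + 7·5 + 8·1 + 5·8 = 133 ≡ 1.
  S_1 = Σ v_i α_i r_i = 7·4·2 + 6·6·6 + 7·7·5 + 8·3·1 + 5·10·8 = 941 ≡ 6.
  α_i^2 mod 11 = [5, 3, 5, 9, 1].
  S_2 = Σ v_i α_i^2 r_i = 7·5·2 + 6·3·6 + 7·5·5 + 8·9·1 + 5·1·8 = 465 ≡ 3.
  S = (1, 6, 3) ≠ 0, so r is not a codeword (an error is present).
Step 3: locate the error. For a single error e at position i, S_ℓ = v_i·e·α_i^ℓ, so α_err = S_1/S_0.
  S_0^{−1} = 1^{−1} = 1 (mod 11), so α_err = 6·1 = 6 ≡ 6 = α_2. Error position i = 2.
  Consistency check: S_2/S_1 = 3·2 = 6 ≡ 6 = α_err ✓ (single-error assumption holds).
Step 4: error magnitude e = S_0/v_2 = S_0·∏_{j≠2}(α_2 − α_j) = 1·2 = 2 ≡ 2 (mod 11).
Step 5: correct position 2: c_2 = r_2 − e = 6 − 2 ≡ 4 (mod 11). Hence c = [2, 4, 5, 1, 8].
  Check: interpolating c through the α_i gives m(x) = 9 + 1·x (degree < 2) with m(α_i) = c_i for every i, so c is indeed a codeword.


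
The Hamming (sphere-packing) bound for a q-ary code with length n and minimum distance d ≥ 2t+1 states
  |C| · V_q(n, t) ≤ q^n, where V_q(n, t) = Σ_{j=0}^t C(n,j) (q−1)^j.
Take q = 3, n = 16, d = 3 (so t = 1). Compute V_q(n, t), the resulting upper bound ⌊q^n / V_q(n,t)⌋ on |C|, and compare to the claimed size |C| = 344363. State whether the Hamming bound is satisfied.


V_q(n, t) = 33, q^n = 43046721, Hamming bound = 1304446, |C| = 344363 ≤ bound (satisfied).

Step 1: Compute V_q(n, t) = Σ_{j=0}^1 C(n, j) (q−1)^j.
  j = 0: C(16,0)·(2)^0 = 1·1 = 1.
  j = 1: C(16,1)·(2)^1 = 16·2 = 32.
  V_q(n, t) = 1 + 32 = 33.
Step 2: q^n = 3^16 = 43046721.
Step 3: Hamming bound ⌊q^n / V_q(n,t)⌋ = ⌊43046721/33⌋ = 1304446.
Step 4: Compare |C| = 344363 to 1304446: satisfied.
The claimed |C| lies below the Hamming bound.


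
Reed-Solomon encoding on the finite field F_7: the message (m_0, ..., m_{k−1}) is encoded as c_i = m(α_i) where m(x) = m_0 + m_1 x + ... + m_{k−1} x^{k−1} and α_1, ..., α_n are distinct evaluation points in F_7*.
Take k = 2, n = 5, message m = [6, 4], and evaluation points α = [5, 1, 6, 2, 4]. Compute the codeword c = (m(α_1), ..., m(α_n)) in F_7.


c = [5, 3, 2, 0, 1]

Message polynomial: m(x) = 6 + 4·x (mod 7).
For each evaluation point α_i, compute m(α_i) mod 7:
  α_1 = 5: Horner steps 4 → 5, so m(5) = 5.
  α_2 = 1: Horner steps 4 → 3, so m(1) = 3.
  α_3 = 6: Horner steps 4 → 2, so m(6) = 2.
  α_4 = 2: Horner steps 4 → 0, so m(2) = 0.
  α_5 = 4: Horner steps 4 → 1, so m(4) = 1.
Codeword c = [5, 3, 2, 0, 1] ∈ F_7^5.


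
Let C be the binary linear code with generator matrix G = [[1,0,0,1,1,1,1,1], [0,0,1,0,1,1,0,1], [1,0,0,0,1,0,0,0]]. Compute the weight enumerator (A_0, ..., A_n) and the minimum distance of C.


Weight distribution: A_0 = 1, A_2 = 1, A_4 = 5, A_6 = 1. Minimum distance d = 2.

Enumerate all 2^3 = 8 messages m ∈ F_2^3.
For each, compute codeword c = mG in F_2^8, then tally its weight.
  m = 000 → c = 00000000, weight = 0.
  m = 100 → c = 10011111, weight = 6.
  m = 010 → c = 00101101, weight = 4.
  m = 110 → c = 10110010, weight = 4.
  m = 001 → c = 10001000, weight = 2.
  m = 101 → c = 00010111, weight = 4.
  m = 011 → c = 10100101, weight = 4.
  m = 111 → c = 00111010, weight = 4.
Tally weights:
  weight 0: 1 codewords.
  weight 2: 1 codewords.
  weight 4: 5 codewords.
  weight 6: 1 codewords.
Minimum distance d = smallest w > 0 with A_w > 0 = 2.
Sanity: Σ A_w = 8 = 2^3 = 8 ✓.


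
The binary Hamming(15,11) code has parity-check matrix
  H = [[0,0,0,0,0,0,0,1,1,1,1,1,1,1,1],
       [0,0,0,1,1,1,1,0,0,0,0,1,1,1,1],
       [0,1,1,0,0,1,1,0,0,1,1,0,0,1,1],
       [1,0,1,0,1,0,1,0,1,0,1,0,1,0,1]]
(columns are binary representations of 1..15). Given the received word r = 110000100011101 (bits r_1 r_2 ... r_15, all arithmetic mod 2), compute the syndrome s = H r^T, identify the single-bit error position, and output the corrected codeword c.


s = (0, 0, 0, 1)^T, error position = 1, corrected codeword c = 010000100011101

Compute s = H r^T mod 2 one row at a time:
  s_1 = 0 + 0 + 0 + 1 + 1 + 1 + 0 + 1 = 4 ≡ 0 (mod 2).
  s_2 = 0 + 0 + 0 + 1 + 1 + 1 + 0 + 1 = 4 ≡ 0 (mod 2).
  s_3 = 1 + 0 + 0 + 1 + 0 + 1 + 0 + 1 = 4 ≡ 0 (mod 2).
  s_4 = 1 + 0 + 0 + 1 + 0 + 1 + 1 + 1 = 5 ≡ 1 (mod 2).
s = (0, 0, 0, 1)^T — this equals column 1 of H (binary 0001), so error is at position 1.
Correct: flip bit 1 of r = 110000100011101 to get c = 010000100011101.


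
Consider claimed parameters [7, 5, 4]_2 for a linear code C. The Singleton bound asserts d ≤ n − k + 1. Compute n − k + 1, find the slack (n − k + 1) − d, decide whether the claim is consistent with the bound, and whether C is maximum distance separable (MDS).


Singleton RHS = n − k + 1 = 3, slack = -1, bound violated (no such code; not MDS).

Singleton bound: d ≤ n − k + 1.
Here n = 7, k = 5, so n − k + 1 = 3.
Given d = 4, check d ≤ 3: NO.
Slack = (n − k + 1) − d = -1.
The slack is negative: d = 4 exceeds n − k + 1 = 3 by 1, so the Singleton bound is violated and no linear [7, 5, 4]_2 code can exist. In particular it is not MDS (MDS requires d = n − k + 1 exactly).
Description: the claimed parameters are [7, 5, 4]_2; such a code would be impossible (violates the Singleton bound).


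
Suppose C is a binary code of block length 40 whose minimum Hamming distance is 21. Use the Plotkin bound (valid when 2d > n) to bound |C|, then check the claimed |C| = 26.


Plotkin bound M ≤ 20; given |C| = 26 > bound (violated).

Check applicability: 2d = 42, n = 40.
2d − n = 2 > 0, so Plotkin applies.
Compute d/(2d−n) = 21/2 ≈ 10.5000.
⌊d/(2d−n)⌋ = 10.
Plotkin bound: M ≤ 2·10 = 20.
Given |C| = 26, check: VIOLATED.
This |C| is above the Plotkin bound, so no binary code with n = 40, d = 21 and 26 codewords exists.


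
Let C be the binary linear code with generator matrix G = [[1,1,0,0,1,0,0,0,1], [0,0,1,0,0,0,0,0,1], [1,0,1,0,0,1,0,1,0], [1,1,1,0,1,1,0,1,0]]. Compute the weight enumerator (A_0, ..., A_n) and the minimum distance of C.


Weight distribution: A_0 = 1, A_2 = 5, A_4 = 7, A_6 = 3. Minimum distance d = 2.

Enumerate all 2^4 = 16 messages m ∈ F_2^4.
For each, compute codeword c = mG in F_2^9, then tally its weight.
  m = 0000 → c = 000000000, weight = 0.
  m = 1000 → c = 110010001, weight = 4.
  m = 0100 → c = 001000001, weight = 2.
  m = 1100 → c = 111010000, weight = 4.
  m = 0010 → c = 101001010, weight = 4.
  m = 1010 → c = 011011011, weight = 6.
  m = 0110 → c = 100001011, weight = 4.
  m = 1110 → c = 010011010, weight = 4.
  m = 0001 → c = 111011010, weight = 6.
  m = 1001 → c = 001001011, weight = 4.
  m = 0101 → c = 110011011, weight = 6.
  m = 1101 → c = 000001010, weight = 2.
  m = 0011 → c = 010010000, weight = 2.
  m = 1011 → c = 100000001, weight = 2.
  m = 0111 → c = 011010001, weight = 4.
  m = 1111 → c = 101000000, weight = 2.
Tally weights:
  weight 0: 1 codewords.
  weight 2: 5 codewords.
  weight 4: 7 codewords.
  weight 6: 3 codewords.
Minimum distance d = smallest w > 0 with A_w > 0 = 2.
Sanity: Σ A_w = 16 = 2^4 = 16 ✓.


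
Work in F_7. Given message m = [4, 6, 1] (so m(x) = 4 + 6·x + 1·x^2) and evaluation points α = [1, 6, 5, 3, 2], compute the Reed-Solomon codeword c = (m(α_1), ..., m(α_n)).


c = [4, 6, 3, 3, 6]

Message polynomial: m(x) = 4 + 6·x + 1·x^2 (mod 7).
For each evaluation point α_i, compute m(α_i) mod 7:
  α_1 = 1: Horner steps 1 → 0 → 4, so m(1) = 4.
  α_2 = 6: Horner steps 1 → 5 → 6, so m(6) = 6.
  α_3 = 5: Horner steps 1 → 4 → 3, so m(5) = 3.
  α_4 = 3: Horner steps 1 → 2 → 3, so m(3) = 3.
  α_5 = 2: Horner steps 1 → 1 → 6, so m(2) = 6.
Codeword c = [4, 6, 3, 3, 6] ∈ F_7^5.


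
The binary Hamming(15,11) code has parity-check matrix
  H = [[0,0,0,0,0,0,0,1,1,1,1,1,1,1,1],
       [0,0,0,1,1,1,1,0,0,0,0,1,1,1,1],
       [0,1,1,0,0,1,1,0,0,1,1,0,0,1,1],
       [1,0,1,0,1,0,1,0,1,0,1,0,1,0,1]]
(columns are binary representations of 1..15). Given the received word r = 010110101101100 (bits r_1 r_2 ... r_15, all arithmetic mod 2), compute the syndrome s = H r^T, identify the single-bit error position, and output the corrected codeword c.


s = (0, 1, 1, 0)^T, error position = 6, corrected codeword c = 010111101101100

Compute s = H r^T mod 2 one row at a time:
  s_1 = 0 + 1 + 1 + 0 + 1 + 1 + 0 + 0 = 4 ≡ 0 (mod 2).
  s_2 = 1 + 1 + 0 + 1 + 1 + 1 + 0 + 0 = 5 ≡ 1 (mod 2).
  s_3 = 1 + 0 + 0 + 1 + 1 + 0 + 0 + 0 = 3 ≡ 1 (mod 2).
  s_4 = 0 + 0 + 1 + 1 + 1 + 0 + 1 + 0 = 4 ≡ 0 (mod 2).
s = (0, 1, 1, 0)^T — this equals column 6 of H (binary 0110), so error is at position 6.
Correct: flip bit 6 of r = 010110101101100 to get c = 010111101101100.


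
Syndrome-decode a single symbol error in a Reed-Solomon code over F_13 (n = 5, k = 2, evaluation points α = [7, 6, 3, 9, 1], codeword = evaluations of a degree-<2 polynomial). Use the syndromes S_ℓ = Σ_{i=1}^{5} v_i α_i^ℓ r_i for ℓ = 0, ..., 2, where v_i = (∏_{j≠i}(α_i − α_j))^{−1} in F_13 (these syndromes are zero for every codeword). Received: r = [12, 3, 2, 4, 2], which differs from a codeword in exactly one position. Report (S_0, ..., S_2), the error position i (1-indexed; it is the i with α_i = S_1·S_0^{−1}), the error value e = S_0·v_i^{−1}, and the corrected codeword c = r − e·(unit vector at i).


S = (8, 8, 8), error at position 5, error magnitude e = 5, c = [12, 3, 2, 4, 10].

Step 1: column multipliers v_i = (∏_{j≠i}(α_i − α_j))^{−1} mod 13.
  i = 1 (α = 7): (7−6)(7−3)(7−9)(7−1) = 1·4·(−2)·6 = −48 ≡ 4, so v_1 = 4^{−1} = 10 (mod 13).
  i = 2 (α = 6): (6−7)(6−3)(6−9)(6−1) = (−1)·3·(−3)·5 = 45 ≡ 6, so v_2 = 6^{−1} = 11 (mod 13).
  i = 3 (α = 3): (3−7)(3−6)(3−9)(3−1) = (−4)·(−3)·(−6)·2 = −144 ≡ 12, so v_3 = 12^{−1} = 12 (mod 13).
  i = 4 (α = 9): (9−7)(9−6)(9−3)(9−1) = 2·3·6·8 = 288 ≡ 2, so v_4 = 2^{−1} = 7 (mod 13).
  i = 5 (α = 1): (1−7)(1−6)(1−3)(1−9) = (−6)·(−5)·(−2)·(−8) = 480 ≡ 12, so v_5 = 12^{−1} = 12 (mod 13).
  v = [10, 11, 12, 7, 12].
Step 2: syndromes of r = [12, 3, 2, 4, 2] (all sums mod 13).
  S_0 = Σ v_i r_i = 10·12 + 11·3 + 12·2 + 7·4 + 12·2 = 229 ≡ 8.
  S_1 = Σ v_i α_i r_i = 10·7·12 + 11·6·3 + 12·3·2 + 7·9·4 + 12·1·2 = 1386 ≡ 8.
  α_i^2 mod 13 = [10, 10, 9, 3, 1].
  S_2 = Σ v_i α_i^2 r_i = 10·10·12 + 11·10·3 + 12·9·2 + 7·3·4 + 12·1·2 = 1854 ≡ 8.
  S = (8, 8, 8) ≠ 0, so r is not a codeword (an error is present).
Step 3: locate the error. For a single error e at position i, S_ℓ = v_i·e·α_i^ℓ, so α_err = S_1/S_0.
  S_0^{−1} = 8^{−1} = 5 (mod 13), so α_err = 8·5 = 40 ≡ 1 = α_5. Error position i = 5.
  Consistency check: S_2/S_1 = 8·5 = 40 ≡ 1 = α_err ✓ (single-error assumption holds).
Step 4: error magnitude e = S_0/v_5 = S_0·∏_{j≠5}(α_5 − α_j) = 8·12 = 96 ≡ 5 (mod 13).
Step 5: correct position 5: c_5 = r_5 − e = 2 − 5 ≡ 10 (mod 13). Hence c = [12, 3, 2, 4, 10].
  Check: interpolating c through the α_i gives m(x) = 1 + 9·x (degree < 2) with m(α_i) = c_i for every i, so c is indeed a codeword.


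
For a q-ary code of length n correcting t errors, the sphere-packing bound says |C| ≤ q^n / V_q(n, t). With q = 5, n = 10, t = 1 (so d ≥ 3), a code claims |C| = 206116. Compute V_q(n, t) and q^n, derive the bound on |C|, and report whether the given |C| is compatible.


V_q(n, t) = 41, q^n = 9765625, Hamming bound = 238185, |C| = 206116 ≤ bound (satisfied).

Step 1: Compute V_q(n, t) = Σ_{j=0}^1 C(n, j) (q−1)^j.
  j = 0: C(10,0)·(4)^0 = 1·1 = 1.
  j = 1: C(10,1)·(4)^1 = 10·4 = 40.
  V_q(n, t) = 1 + 40 = 41.
Step 2: q^n = 5^10 = 9765625.
Step 3: Hamming bound ⌊q^n / V_q(n,t)⌋ = ⌊9765625/41⌋ = 238185.
Step 4: Compare |C| = 206116 to 238185: satisfied.
The claimed |C| lies below the Hamming bound.


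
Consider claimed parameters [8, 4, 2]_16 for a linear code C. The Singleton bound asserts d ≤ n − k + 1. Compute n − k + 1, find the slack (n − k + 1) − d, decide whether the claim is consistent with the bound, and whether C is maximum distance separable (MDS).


Singleton RHS = n − k + 1 = 5, slack = 3, bound satisfied, not MDS.

Singleton bound: d ≤ n − k + 1.
Here n = 8, k = 4, so n − k + 1 = 5.
Given d = 2, check d ≤ 5: YES.
Slack = (n − k + 1) − d = 3.
The code is NOT MDS (slack = 3 > 0).
Description: the claimed parameters are [8, 4, 2]_16; such a code would be non-MDS.


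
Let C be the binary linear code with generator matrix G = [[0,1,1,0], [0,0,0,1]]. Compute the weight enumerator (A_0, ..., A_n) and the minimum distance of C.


Weight distribution: A_0 = 1, A_1 = 1, A_2 = 1, A_3 = 1. Minimum distance d = 1.

Enumerate all 2^2 = 4 messages m ∈ F_2^2.
For each, compute codeword c = mG in F_2^4, then tally its weight.
  m = 00 → c = 0000, weight = 0.
  m = 10 → c = 0110, weight = 2.
  m = 01 → c = 0001, weight = 1.
  m = 11 → c = 0111, weight = 3.
Tally weights:
  weight 0: 1 codewords.
  weight 1: 1 codewords.
  weight 2: 1 codewords.
  weight 3: 1 codewords.
Minimum distance d = smallest w > 0 with A_w > 0 = 1.
Sanity: Σ A_w = 4 = 2^2 = 4 ✓.


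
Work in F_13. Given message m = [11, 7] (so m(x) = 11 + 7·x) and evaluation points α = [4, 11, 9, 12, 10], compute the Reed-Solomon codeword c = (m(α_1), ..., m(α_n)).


c = [0, 10, 9, 4, 3]

Message polynomial: m(x) = 11 + 7·x (mod 13).
For each evaluation point α_i, compute m(α_i) mod 13:
  α_1 = 4: Horner steps 7 → 0, so m(4) = 0.
  α_2 = 11: Horner steps 7 → 10, so m(11) = 10.
  α_3 = 9: Horner steps 7 → 9, so m(9) = 9.
  α_4 = 12: Horner steps 7 → 4, so m(12) = 4.
  α_5 = 10: Horner steps 7 → 3, so m(10) = 3.
Codeword c = [0, 10, 9, 4, 3] ∈ F_13^5.


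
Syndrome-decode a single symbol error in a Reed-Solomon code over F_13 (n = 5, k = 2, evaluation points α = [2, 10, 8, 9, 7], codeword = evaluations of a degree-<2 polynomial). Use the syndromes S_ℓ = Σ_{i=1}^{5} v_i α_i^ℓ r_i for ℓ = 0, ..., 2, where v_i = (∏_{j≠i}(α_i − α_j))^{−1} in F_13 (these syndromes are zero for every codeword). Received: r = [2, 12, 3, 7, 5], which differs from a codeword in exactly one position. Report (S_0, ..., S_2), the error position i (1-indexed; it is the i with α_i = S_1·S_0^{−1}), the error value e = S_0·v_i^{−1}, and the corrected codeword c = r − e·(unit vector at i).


S = (7, 11, 8), error at position 4, error magnitude e = 6, c = [2, 12, 3, 1, 5].

Step 1: column multipliers v_i = (∏_{j≠i}(α_i − α_j))^{−1} mod 13.
  i = 1 (α = 2): (2−10)(2−8)(2−9)(2−7) = (−8)·(−6)·(−7)·(−5) = 1680 ≡ 3, so v_1 = 3^{−1} = 9 (mod 13).
  i = 2 (α = 10): (10−2)(10−8)(10−9)(10−7) = 8·2·1·3 = 48 ≡ 9, so v_2 = 9^{−1} = 3 (mod 13).
  i = 3 (α = 8): (8−2)(8−10)(8−9)(8−7) = 6·(−2)·(−1)·1 = 12 ≡ 12, so v_3 = 12^{−1} = 12 (mod 13).
  i = 4 (α = 9): (9−2)(9−10)(9−8)(9−7) = 7·(−1)·1·2 = −14 ≡ 12, so v_4 = 12^{−1} = 12 (mod 13).
  i = 5 (α = 7): (7−2)(7−10)(7−8)(7−9) = 5·(−3)·(−1)·(−2) = −30 ≡ 9, so v_5 = 9^{−1} = 3 (mod 13).
  v = [9, 3, 12, 12, 3].
Step 2: syndromes of r = [2, 12, 3, 7, 5] (all sums mod 13).
  S_0 = Σ v_i r_i = 9·2 + 3·12 + 12·3 + 12·7 + 3·5 = 189 ≡ 7.
  S_1 = Σ v_i α_i r_i = 9·2·2 + 3·10·12 + 12·8·3 + 12·9·7 + 3·7·5 = 1545 ≡ 11.
  α_i^2 mod 13 = [4, 9, 12, 3, 10].
  S_2 = Σ v_i α_i^2 r_i = 9·4·2 + 3·9·12 + 12·12·3 + 12·3·7 + 3·10·5 = 1230 ≡ 8.
  S = (7, 11, 8) ≠ 0, so r is not a codeword (an error is present).
Step 3: locate the error. For a single error e at position i, S_ℓ = v_i·e·α_i^ℓ, so α_err = S_1/S_0.
  S_0^{−1} = 7^{−1} = 2 (mod 13), so α_err = 11·2 = 22 ≡ 9 = α_4. Error position i = 4.
  Consistency check: S_2/S_1 = 8·6 = 48 ≡ 9 = α_err ✓ (single-error assumption holds).
Step 4: error magnitude e = S_0/v_4 = S_0·∏_{j≠4}(α_4 − α_j) = 7·12 = 84 ≡ 6 (mod 13).
Step 5: correct position 4: c_4 = r_4 − e = 7 − 6 ≡ 1 (mod 13). Hence c = [2, 12, 3, 1, 5].
  Check: interpolating c through the α_i gives m(x) = 6 + 11·x (degree < 2) with m(α_i) = c_i for every i, so c is indeed a codeword.


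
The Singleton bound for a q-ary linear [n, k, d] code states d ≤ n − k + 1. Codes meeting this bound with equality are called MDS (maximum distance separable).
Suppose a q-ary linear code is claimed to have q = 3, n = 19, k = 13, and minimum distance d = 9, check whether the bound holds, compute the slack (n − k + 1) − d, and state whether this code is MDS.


Singleton RHS = n − k + 1 = 7, slack = -2, bound violated (no such code; not MDS).

Singleton bound: d ≤ n − k + 1.
Here n = 19, k = 13, so n − k + 1 = 7.
Given d = 9, check d ≤ 7: NO.
Slack = (n − k + 1) − d = -2.
The slack is negative: d = 9 exceeds n − k + 1 = 7 by 2, so the Singleton bound is violated and no linear [19, 13, 9]_3 code can exist. In particular it is not MDS (MDS requires d = n − k + 1 exactly).
Description: the claimed parameters are [19, 13, 9]_3; such a code would be impossible (violates the Singleton bound).


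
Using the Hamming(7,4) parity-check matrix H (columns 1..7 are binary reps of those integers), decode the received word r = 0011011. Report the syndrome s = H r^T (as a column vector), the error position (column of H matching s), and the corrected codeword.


s = (1, 1, 0)^T, error position = 6, corrected codeword c = 0011001

Compute s = H r^T mod 2 one row at a time:
  s_1 = 1 + 0 + 1 + 1 = 3 ≡ 1 (mod 2).
  s_2 = 0 + 1 + 1 + 1 = 3 ≡ 1 (mod 2).
  s_3 = 0 + 1 + 0 + 1 = 2 ≡ 0 (mod 2).
s = (1, 1, 0)^T — this equals column 6 of H (binary 110), so error is at position 6.
Correct: flip bit 6 of r = 0011011 to get c = 0011001.


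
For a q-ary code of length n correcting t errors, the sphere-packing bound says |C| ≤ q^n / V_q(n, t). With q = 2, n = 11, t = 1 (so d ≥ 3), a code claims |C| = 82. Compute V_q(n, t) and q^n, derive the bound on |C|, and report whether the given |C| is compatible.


V_q(n, t) = 12, q^n = 2048, Hamming bound = 170, |C| = 82 ≤ bound (satisfied).

Step 1: Compute V_q(n, t) = Σ_{j=0}^1 C(n, j) (q−1)^j.
  j = 0: C(11,0)·(1)^0 = 1·1 = 1.
  j = 1: C(11,1)·(1)^1 = 11·1 = 11.
  V_q(n, t) = 1 + 11 = 12.
Step 2: q^n = 2^11 = 2048.
Step 3: Hamming bound ⌊q^n / V_q(n,t)⌋ = ⌊2048/12⌋ = 170.
Step 4: Compare |C| = 82 to 170: satisfied.
The claimed |C| lies below the Hamming bound.


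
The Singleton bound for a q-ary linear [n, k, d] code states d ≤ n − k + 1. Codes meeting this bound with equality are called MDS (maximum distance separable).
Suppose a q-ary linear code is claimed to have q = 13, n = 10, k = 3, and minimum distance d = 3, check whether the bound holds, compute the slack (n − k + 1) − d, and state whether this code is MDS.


Singleton RHS = n − k + 1 = 8, slack = 5, bound satisfied, not MDS.

Singleton bound: d ≤ n − k + 1.
Here n = 10, k = 3, so n − k + 1 = 8.
Given d = 3, check d ≤ 8: YES.
Slack = (n − k + 1) − d = 5.
The code is NOT MDS (slack = 5 > 0).
Description: the claimed parameters are [10, 3, 3]_13; such a code would be non-MDS.


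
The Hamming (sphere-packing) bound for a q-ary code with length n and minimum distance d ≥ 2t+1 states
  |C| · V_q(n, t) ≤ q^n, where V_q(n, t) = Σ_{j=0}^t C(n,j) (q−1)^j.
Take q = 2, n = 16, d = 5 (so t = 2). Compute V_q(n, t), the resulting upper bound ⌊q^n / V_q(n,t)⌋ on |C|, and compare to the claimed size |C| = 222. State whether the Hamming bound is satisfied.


V_q(n, t) = 137, q^n = 65536, Hamming bound = 478, |C| = 222 ≤ bound (satisfied).

Step 1: Compute V_q(n, t) = Σ_{j=0}^2 C(n, j) (q−1)^j.
  j = 0: C(16,0)·(1)^0 = 1·1 = 1.
  j = 1: C(16,1)·(1)^1 = 16·1 = 16.
  j = 2: C(16,2)·(1)^2 = 120·1 = 120.
  V_q(n, t) = 1 + 16 + 120 = 137.
Step 2: q^n = 2^16 = 65536.
Step 3: Hamming bound ⌊q^n / V_q(n,t)⌋ = ⌊65536/137⌋ = 478.
Step 4: Compare |C| = 222 to 478: satisfied.
The claimed |C| lies below the Hamming bound.


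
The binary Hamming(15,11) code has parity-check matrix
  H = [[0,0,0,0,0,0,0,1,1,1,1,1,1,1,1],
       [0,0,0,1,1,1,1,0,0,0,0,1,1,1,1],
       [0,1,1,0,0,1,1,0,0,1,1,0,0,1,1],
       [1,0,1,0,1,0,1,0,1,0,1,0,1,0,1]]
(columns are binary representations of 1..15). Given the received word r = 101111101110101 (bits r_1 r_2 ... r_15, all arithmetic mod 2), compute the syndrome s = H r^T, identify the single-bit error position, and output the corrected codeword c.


s = (1, 0, 0, 0)^T, error position = 8, corrected codeword c = 101111111110101

Compute s = H r^T mod 2 one row at a time:
  s_1 = 0 + 1 + 1 + 1 + 0 + 1 + 0 + 1 = 5 ≡ 1 (mod 2).
  s_2 = 1 + 1 + 1 + 1 + 0 + 1 + 0 + 1 = 6 ≡ 0 (mod 2).
  s_3 = 0 + 1 + 1 + 1 + 1 + 1 + 0 + 1 = 6 ≡ 0 (mod 2).
  s_4 = 1 + 1 + 1 + 1 + 1 + 1 + 1 + 1 = 8 ≡ 0 (mod 2).
s = (1, 0, 0, 0)^T — this equals column 8 of H (binary 1000), so error is at position 8.
Correct: flip bit 8 of r = 101111101110101 to get c = 101111111110101.


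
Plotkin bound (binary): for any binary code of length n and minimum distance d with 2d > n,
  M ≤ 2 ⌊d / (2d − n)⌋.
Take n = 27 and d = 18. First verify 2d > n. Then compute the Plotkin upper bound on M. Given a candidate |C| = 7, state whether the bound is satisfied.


Plotkin bound M ≤ 4; given |C| = 7 > bound (violated).

Check applicability: 2d = 36, n = 27.
2d − n = 9 > 0, so Plotkin applies.
Compute d/(2d−n) = 18/9 ≈ 2.0000.
⌊d/(2d−n)⌋ = 2.
Plotkin bound: M ≤ 2·2 = 4.
Given |C| = 7, check: VIOLATED.
This |C| is above the Plotkin bound, so no binary code with n = 27, d = 18 and 7 codewords exists.


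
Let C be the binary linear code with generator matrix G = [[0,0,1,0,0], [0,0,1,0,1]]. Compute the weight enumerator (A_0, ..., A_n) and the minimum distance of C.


Weight distribution: A_0 = 1, A_1 = 2, A_2 = 1. Minimum distance d = 1.

Enumerate all 2^2 = 4 messages m ∈ F_2^2.
For each, compute codeword c = mG in F_2^5, then tally its weight.
  m = 00 → c = 00000, weight = 0.
  m = 10 → c = 00100, weight = 1.
  m = 01 → c = 00101, weight = 2.
  m = 11 → c = 00001, weight = 1.
Tally weights:
  weight 0: 1 codewords.
  weight 1: 2 codewords.
  weight 2: 1 codewords.
Minimum distance d = smallest w > 0 with A_w > 0 = 1.
Sanity: Σ A_w = 4 = 2^2 = 4 ✓.


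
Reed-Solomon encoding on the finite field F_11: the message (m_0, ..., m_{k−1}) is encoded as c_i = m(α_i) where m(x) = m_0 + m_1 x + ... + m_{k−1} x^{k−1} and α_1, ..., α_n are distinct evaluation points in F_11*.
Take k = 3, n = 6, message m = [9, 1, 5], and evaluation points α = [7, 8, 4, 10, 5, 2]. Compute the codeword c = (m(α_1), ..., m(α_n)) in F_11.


c = [8, 7, 5, 2, 7, 9]

Message polynomial: m(x) = 9 + 1·x + 5·x^2 (mod 11).
For each evaluation point α_i, compute m(α_i) mod 11:
  α_1 = 7: Horner steps 5 → 3 → 8, so m(7) = 8.
  α_2 = 8: Horner steps 5 → 8 → 7, so m(8) = 7.
  α_3 = 4: Horner steps 5 → 10 → 5, so m(4) = 5.
  α_4 = 10: Horner steps 5 → 7 → 2, so m(10) = 2.
  α_5 = 5: Horner steps 5 → 4 → 7, so m(5) = 7.
  α_6 = 2: Horner steps 5 → 0 → 9, so m(2) = 9.
Codeword c = [8, 7, 5, 2, 7, 9] ∈ F_11^6.


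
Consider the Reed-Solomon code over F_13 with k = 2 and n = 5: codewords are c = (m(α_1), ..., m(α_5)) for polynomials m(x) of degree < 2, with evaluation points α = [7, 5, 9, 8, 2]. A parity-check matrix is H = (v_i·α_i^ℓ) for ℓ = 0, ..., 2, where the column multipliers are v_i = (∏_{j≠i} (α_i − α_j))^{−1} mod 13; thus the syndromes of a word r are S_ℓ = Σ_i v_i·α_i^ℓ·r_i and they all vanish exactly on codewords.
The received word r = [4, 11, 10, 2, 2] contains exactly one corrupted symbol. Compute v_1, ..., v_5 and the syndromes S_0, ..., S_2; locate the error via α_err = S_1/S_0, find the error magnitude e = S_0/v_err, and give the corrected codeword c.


S = (1, 8, 12), error at position 4, error magnitude e = 8, c = [4, 11, 10, 7, 2].

Step 1: column multipliers v_i = (∏_{j≠i}(α_i − α_j))^{−1} mod 13.
  i = 1 (α = 7): (7−5)(7−9)(7−8)(7−2) = 2·(−2)·(−1)·5 = 20 ≡ 7, so v_1 = 7^{−1} = 2 (mod 13).
  i = 2 (α = 5): (5−7)(5−9)(5−8)(5−2) = (−2)·(−4)·(−3)·3 = −72 ≡ 6, so v_2 = 6^{−1} = 11 (mod 13).
  i = 3 (α = 9): (9−7)(9−5)(9−8)(9−2) = 2·4·1·7 = 56 ≡ 4, so v_3 = 4^{−1} = 10 (mod 13).
  i = 4 (α = 8): (8−7)(8−5)(8−9)(8−2) = 1·3·(−1)·6 = −18 ≡ 8, so v_4 = 8^{−1} = 5 (mod 13).
  i = 5 (α = 2): (2−7)(2−5)(2−9)(2−8) = (−5)·(−3)·(−7)·(−6) = 630 ≡ 6, so v_5 = 6^{−1} = 11 (mod 13).
  v = [2, 11, 10, 5, 11].
Step 2: syndromes of r = [4, 11, 10, 2, 2] (all sums mod 13).
  S_0 = Σ v_i r_i = 2·4 + 11·11 + 10·10 + 5·2 + 11·2 = 261 ≡ 1.
  S_1 = Σ v_i α_i r_i = 2·7·4 + 11·5·11 + 10·9·10 + 5·8·2 + 11·2·2 = 1685 ≡ 8.
  α_i^2 mod 13 = [10, 12, 3, 12, 4].
  S_2 = Σ v_i α_i^2 r_i = 2·10·4 + 11·12·11 + 10·3·10 + 5·12·2 + 11·4·2 = 2040 ≡ 12.
  S = (1, 8, 12) ≠ 0, so r is not a codeword (an error is present).
Step 3: locate the error. For a single error e at position i, S_ℓ = v_i·e·α_i^ℓ, so α_err = S_1/S_0.
  S_0^{−1} = 1^{−1} = 1 (mod 13), so α_err = 8·1 = 8 ≡ 8 = α_4. Error position i = 4.
  Consistency check: S_2/S_1 = 12·5 = 60 ≡ 8 = α_err ✓ (single-error assumption holds).
Step 4: error magnitude e = S_0/v_4 = S_0·∏_{j≠4}(α_4 − α_j) = 1·8 = 8 ≡ 8 (mod 13).
Step 5: correct position 4: c_4 = r_4 − e = 2 − 8 ≡ 7 (mod 13). Hence c = [4, 11, 10, 7, 2].
  Check: interpolating c through the α_i gives m(x) = 9 + 3·x (degree < 2) with m(α_i) = c_i for every i, so c is indeed a codeword.
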